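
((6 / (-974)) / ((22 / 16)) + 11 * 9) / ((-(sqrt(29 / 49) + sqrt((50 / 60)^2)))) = -779568930 / 969617 + 133640388 * sqrt(29) / 969617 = -61.77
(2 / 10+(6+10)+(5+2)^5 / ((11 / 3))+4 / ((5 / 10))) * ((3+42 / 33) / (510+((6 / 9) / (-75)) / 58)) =15544497060 / 402657629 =38.60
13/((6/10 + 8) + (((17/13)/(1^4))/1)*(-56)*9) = -845/42281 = -0.02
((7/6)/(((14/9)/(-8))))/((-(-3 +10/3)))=18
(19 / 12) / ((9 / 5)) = 95 / 108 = 0.88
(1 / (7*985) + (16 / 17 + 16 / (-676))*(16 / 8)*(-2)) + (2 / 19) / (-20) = -2766486133 / 752754730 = -3.68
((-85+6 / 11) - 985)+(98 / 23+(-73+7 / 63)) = -2591414 / 2277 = -1138.08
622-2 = 620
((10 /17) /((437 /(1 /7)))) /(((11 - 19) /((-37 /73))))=185 /15184876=0.00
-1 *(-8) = 8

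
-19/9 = -2.11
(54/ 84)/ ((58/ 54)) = 243/ 406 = 0.60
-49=-49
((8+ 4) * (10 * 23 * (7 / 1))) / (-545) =-3864 / 109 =-35.45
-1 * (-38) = 38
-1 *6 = -6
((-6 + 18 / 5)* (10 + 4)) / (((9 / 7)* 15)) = -392 / 225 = -1.74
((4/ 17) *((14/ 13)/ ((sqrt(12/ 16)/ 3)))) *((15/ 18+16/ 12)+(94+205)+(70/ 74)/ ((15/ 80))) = 3806824 *sqrt(3)/ 24531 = 268.79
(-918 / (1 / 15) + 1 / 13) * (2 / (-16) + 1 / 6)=-179009 / 312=-573.75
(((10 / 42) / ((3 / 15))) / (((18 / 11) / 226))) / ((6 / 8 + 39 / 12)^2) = 10.28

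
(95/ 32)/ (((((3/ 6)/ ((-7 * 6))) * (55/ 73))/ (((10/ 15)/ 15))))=-9709/ 660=-14.71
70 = 70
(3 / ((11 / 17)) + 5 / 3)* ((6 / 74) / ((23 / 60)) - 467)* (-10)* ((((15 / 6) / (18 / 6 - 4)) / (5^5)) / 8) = -10328162 / 3510375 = -2.94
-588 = -588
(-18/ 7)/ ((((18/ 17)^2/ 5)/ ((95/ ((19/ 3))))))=-7225/ 42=-172.02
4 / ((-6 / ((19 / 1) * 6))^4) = 521284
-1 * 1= -1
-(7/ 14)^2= -1/ 4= -0.25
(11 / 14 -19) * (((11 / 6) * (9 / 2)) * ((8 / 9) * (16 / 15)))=-142.48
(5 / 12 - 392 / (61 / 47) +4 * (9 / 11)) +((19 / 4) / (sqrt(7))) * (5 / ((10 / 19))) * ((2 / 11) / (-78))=-2402261 / 8052 - 361 * sqrt(7) / 24024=-298.38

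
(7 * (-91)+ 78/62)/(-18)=9854/279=35.32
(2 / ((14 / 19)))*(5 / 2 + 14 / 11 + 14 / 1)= 7429 / 154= 48.24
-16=-16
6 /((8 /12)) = 9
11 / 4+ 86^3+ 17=2544303 / 4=636075.75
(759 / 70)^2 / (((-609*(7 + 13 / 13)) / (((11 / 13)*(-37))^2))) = -31809080523 / 1344834400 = -23.65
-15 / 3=-5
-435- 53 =-488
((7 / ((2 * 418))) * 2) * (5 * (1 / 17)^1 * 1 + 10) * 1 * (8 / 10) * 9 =4410 / 3553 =1.24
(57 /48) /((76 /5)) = 5 /64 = 0.08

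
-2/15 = -0.13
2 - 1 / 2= 1.50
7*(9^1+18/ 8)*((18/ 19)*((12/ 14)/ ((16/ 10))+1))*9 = 1031.15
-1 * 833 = -833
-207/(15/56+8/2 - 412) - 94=-237190/2537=-93.49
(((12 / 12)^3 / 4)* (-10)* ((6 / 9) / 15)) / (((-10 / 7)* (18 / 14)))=49 / 810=0.06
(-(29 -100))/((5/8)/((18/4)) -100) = -2556/3595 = -0.71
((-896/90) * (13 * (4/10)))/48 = -728/675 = -1.08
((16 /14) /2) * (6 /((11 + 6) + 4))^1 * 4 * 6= 192 /49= 3.92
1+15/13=28/13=2.15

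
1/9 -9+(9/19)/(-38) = -57841/6498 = -8.90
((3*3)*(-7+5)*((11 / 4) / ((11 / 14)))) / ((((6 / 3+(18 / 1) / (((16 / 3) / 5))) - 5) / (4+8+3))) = -2520 / 37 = -68.11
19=19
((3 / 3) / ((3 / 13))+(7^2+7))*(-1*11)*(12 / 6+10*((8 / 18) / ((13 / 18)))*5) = -282722 / 13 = -21747.85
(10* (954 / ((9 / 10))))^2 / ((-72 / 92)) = -1292140000 / 9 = -143571111.11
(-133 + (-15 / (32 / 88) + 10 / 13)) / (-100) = 9021 / 5200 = 1.73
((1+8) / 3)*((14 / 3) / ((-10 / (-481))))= 3367 / 5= 673.40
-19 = -19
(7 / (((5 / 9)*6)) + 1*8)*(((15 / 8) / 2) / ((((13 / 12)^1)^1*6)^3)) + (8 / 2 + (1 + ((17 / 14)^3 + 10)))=101430239 / 6028568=16.82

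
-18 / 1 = -18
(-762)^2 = 580644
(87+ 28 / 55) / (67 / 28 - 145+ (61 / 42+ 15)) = -404292 / 582835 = -0.69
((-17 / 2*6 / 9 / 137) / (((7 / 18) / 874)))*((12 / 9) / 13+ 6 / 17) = -527896 / 12467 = -42.34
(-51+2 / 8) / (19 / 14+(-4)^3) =1421 / 1754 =0.81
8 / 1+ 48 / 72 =26 / 3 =8.67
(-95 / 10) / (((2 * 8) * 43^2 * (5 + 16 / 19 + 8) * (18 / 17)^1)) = -6137 / 280101312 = -0.00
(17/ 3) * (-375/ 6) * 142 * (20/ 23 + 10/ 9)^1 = -99611.51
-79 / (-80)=79 / 80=0.99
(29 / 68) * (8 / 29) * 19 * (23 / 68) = 437 / 578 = 0.76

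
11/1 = 11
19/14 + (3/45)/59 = 16829/12390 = 1.36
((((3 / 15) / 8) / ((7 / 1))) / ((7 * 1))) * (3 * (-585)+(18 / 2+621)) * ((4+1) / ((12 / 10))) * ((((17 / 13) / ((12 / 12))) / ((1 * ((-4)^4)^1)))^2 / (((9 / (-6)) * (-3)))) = -180625 / 13024886784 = -0.00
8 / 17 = 0.47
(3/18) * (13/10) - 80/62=-1997/1860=-1.07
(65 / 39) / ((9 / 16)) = 80 / 27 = 2.96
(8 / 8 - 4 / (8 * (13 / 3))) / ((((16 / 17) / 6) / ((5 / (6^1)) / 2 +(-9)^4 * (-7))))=-215487529 / 832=-258999.43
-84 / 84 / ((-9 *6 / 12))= 2 / 9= 0.22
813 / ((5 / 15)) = 2439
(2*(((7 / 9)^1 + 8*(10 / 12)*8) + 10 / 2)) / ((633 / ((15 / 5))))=1064 / 1899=0.56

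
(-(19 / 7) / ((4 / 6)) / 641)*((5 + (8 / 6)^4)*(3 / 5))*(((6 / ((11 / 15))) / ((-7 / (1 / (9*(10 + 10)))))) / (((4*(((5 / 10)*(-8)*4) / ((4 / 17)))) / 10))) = -12559 / 1691563104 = -0.00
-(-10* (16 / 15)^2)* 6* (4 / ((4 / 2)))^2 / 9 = 4096 / 135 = 30.34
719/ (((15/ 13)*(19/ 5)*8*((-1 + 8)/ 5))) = 46735/ 3192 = 14.64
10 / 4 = 5 / 2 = 2.50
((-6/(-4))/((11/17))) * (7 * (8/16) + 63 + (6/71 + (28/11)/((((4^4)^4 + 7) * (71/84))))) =320867630873439/2078764174652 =154.35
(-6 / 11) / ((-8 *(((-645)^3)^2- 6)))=1 / 1056062714373562412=0.00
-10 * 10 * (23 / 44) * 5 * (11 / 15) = -575 / 3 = -191.67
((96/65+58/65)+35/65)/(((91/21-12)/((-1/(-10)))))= -0.04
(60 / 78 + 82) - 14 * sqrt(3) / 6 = 1076 / 13 - 7 * sqrt(3) / 3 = 78.73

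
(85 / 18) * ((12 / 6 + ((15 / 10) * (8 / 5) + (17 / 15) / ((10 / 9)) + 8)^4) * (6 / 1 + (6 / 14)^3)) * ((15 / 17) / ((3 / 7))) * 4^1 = 4925939160553 / 1225000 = 4021174.82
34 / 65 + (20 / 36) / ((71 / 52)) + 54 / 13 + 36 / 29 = 7618784 / 1204515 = 6.33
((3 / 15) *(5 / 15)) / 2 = 1 / 30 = 0.03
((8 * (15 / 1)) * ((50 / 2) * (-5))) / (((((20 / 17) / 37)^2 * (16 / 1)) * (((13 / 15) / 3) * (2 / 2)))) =-1335288375 / 416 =-3209827.82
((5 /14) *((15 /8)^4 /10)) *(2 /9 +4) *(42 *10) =1603125 /2048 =782.78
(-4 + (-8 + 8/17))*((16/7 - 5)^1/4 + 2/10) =469/85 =5.52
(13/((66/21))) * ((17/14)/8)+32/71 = 26955/24992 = 1.08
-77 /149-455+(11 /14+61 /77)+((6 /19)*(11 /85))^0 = -10393135 /22946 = -452.94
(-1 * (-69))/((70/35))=69/2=34.50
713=713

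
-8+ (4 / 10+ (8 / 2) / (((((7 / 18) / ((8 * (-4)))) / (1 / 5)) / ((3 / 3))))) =-514 / 7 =-73.43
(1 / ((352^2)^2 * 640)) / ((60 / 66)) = 1 / 8932189798400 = 0.00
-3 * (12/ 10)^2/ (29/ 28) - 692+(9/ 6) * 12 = -491674/ 725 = -678.17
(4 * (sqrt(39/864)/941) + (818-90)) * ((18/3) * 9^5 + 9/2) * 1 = 257929627.97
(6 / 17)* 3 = 18 / 17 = 1.06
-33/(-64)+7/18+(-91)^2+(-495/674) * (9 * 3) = 1603767929/194112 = 8262.08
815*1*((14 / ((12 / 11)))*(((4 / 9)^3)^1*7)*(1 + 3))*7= 393599360 / 2187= 179972.27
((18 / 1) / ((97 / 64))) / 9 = 128 / 97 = 1.32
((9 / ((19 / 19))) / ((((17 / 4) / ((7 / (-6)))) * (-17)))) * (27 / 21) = 54 / 289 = 0.19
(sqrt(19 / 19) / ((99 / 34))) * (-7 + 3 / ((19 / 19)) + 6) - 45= -4387 / 99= -44.31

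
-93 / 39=-31 / 13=-2.38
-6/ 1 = -6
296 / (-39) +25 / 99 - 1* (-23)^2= -536.34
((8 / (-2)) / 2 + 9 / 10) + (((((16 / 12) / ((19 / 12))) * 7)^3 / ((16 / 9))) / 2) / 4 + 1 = 14.30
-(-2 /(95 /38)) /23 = 4 /115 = 0.03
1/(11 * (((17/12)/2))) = 24/187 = 0.13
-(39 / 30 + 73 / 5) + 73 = 571 / 10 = 57.10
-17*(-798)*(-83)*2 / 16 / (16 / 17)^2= -162703821 / 1024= -158890.45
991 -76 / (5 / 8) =4347 / 5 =869.40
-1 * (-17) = 17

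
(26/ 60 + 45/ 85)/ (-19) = -491/ 9690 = -0.05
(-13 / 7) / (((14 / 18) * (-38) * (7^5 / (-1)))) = -117 / 31294634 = -0.00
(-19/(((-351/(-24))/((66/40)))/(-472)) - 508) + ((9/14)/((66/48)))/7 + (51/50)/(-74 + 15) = 31243100089/62011950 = 503.82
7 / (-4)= -7 / 4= -1.75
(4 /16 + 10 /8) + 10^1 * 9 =183 /2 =91.50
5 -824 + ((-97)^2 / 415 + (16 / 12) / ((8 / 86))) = -973583 / 1245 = -781.99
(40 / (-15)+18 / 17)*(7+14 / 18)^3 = -28126000 / 37179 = -756.50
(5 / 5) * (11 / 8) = 11 / 8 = 1.38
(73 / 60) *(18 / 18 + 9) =73 / 6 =12.17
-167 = -167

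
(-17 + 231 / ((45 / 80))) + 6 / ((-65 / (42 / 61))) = 4681909 / 11895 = 393.60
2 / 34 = 1 / 17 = 0.06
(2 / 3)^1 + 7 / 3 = 3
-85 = -85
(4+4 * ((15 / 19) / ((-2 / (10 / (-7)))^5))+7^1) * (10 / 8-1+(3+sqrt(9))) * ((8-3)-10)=-462520375 / 1277332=-362.10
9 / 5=1.80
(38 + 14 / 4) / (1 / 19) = 1577 / 2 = 788.50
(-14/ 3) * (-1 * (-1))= -14/ 3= -4.67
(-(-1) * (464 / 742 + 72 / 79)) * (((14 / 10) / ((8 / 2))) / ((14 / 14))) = 2252 / 4187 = 0.54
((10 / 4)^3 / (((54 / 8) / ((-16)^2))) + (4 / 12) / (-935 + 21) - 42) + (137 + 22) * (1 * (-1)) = 9663713 / 24678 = 391.59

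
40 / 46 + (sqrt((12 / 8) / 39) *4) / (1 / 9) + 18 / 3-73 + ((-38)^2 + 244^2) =18 *sqrt(26) / 13 + 1401019 / 23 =60920.93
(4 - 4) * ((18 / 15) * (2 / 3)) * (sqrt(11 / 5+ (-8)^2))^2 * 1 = 0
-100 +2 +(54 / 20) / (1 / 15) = -115 / 2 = -57.50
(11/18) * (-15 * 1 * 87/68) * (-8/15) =319/51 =6.25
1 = 1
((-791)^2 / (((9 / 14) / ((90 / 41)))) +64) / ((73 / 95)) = 8321806580 / 2993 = 2780423.18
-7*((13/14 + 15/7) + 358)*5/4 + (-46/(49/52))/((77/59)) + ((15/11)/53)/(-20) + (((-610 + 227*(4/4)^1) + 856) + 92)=-382745175/145432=-2631.78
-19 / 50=-0.38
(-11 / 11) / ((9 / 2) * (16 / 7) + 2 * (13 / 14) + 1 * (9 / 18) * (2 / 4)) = -28 / 347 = -0.08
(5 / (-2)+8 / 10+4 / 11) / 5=-147 / 550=-0.27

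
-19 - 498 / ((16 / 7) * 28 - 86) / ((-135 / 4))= -19.67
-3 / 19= -0.16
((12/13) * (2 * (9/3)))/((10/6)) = 216/65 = 3.32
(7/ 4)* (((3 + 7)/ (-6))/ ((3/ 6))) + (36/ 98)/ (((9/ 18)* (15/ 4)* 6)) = -5.80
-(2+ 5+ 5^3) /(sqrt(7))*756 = -14256*sqrt(7) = -37717.83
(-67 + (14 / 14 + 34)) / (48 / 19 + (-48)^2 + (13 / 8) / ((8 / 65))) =-38912 / 2820791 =-0.01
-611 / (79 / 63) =-38493 / 79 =-487.25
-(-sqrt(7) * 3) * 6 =18 * sqrt(7) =47.62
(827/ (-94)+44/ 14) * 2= -3721/ 329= -11.31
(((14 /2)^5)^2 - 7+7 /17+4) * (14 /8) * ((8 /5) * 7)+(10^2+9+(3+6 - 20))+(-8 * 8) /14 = 3294226379244 /595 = 5536514923.10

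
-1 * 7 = -7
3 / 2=1.50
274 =274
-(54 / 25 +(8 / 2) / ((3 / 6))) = -254 / 25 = -10.16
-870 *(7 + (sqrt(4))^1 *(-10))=11310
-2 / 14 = -1 / 7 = -0.14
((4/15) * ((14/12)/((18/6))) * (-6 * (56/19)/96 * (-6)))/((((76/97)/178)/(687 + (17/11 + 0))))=3203930758/178695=17929.60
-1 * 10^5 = -100000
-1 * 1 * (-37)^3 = 50653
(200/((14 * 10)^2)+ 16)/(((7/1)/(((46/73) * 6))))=8.65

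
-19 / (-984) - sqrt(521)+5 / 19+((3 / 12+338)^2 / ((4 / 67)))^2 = 3672661004993.28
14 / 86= 7 / 43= 0.16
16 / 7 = 2.29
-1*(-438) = 438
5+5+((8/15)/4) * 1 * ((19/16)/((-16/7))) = 19067/1920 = 9.93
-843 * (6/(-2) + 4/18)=2341.67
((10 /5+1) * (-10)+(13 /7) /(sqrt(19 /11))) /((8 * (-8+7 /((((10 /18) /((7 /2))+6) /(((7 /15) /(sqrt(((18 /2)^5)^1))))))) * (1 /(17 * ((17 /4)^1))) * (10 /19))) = 647141805 /10054216 - 29518749 * sqrt(209) /140759024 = 61.33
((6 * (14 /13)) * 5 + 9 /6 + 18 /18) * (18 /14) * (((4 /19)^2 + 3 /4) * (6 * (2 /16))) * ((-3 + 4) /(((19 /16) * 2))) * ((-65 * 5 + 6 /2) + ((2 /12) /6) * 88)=-2239041495 /624169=-3587.24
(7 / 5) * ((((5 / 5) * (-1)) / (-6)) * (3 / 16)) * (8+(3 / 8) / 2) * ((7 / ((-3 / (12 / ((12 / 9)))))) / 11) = -19257 / 28160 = -0.68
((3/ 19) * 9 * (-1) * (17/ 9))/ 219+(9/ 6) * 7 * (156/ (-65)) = -25.21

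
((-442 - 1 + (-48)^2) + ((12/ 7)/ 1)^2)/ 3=91333/ 147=621.31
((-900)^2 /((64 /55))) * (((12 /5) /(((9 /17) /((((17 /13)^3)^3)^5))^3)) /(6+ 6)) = 435736411744935017005089042285409856158362270688897828917054854678351333813760701597156052962019388914599076903957265799717662507188354087608510386936117291109156132907186875 /86827053264185453292455956373018927872335821837907511781617474479006940904592299157136436171858137593646558610454305911397567847589467685260999659532852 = 5018440628396497630420.36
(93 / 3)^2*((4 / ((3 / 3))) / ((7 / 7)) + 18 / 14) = 35557 / 7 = 5079.57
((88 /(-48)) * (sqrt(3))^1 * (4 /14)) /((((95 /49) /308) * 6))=-11858 * sqrt(3) /855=-24.02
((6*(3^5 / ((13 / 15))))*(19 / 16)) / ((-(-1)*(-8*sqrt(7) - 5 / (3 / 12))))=346275 / 416 - 69255*sqrt(7) / 208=-48.53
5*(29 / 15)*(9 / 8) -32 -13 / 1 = -273 / 8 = -34.12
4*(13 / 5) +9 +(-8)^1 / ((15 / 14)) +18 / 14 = 1388 / 105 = 13.22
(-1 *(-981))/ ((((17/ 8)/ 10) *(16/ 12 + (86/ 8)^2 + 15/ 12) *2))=1883520/ 96407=19.54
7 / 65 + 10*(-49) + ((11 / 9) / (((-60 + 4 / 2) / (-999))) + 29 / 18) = -7926548 / 16965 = -467.23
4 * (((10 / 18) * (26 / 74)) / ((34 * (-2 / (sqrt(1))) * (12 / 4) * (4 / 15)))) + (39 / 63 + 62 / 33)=4330171 / 1743588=2.48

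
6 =6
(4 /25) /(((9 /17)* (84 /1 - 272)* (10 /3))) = -17 /35250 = -0.00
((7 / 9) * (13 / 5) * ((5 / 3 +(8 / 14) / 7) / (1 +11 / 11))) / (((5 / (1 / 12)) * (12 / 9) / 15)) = 0.33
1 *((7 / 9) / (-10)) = -7 / 90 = -0.08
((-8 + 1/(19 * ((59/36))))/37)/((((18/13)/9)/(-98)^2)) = -557589032/41477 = -13443.33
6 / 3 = 2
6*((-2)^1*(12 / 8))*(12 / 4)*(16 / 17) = -864 / 17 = -50.82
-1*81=-81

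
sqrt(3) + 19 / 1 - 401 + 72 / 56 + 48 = -2329 / 7 + sqrt(3) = -330.98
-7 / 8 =-0.88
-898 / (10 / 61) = -27389 / 5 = -5477.80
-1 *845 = -845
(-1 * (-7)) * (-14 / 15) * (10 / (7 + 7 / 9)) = -42 / 5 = -8.40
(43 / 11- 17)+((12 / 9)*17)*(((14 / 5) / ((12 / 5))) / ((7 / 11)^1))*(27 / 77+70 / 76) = 523459 / 13167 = 39.76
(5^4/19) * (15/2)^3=13877.47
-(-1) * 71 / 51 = 71 / 51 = 1.39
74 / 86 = 37 / 43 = 0.86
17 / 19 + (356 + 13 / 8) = 54495 / 152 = 358.52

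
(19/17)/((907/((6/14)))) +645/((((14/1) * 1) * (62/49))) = 487324563/13383692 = 36.41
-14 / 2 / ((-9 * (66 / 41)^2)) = 11767 / 39204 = 0.30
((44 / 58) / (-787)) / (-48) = 11 / 547752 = 0.00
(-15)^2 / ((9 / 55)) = 1375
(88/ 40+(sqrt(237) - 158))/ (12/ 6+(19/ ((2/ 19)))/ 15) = -4674/ 421+30* sqrt(237)/ 421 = -10.01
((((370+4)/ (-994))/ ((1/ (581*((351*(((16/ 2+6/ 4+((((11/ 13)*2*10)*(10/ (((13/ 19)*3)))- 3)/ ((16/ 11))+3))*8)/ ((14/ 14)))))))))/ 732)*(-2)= 25352110047/ 225212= 112569.98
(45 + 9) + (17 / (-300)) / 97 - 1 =1542283 / 29100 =53.00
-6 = -6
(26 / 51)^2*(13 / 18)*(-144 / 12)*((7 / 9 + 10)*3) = -1704872 / 23409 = -72.83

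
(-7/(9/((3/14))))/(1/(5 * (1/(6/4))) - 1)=0.24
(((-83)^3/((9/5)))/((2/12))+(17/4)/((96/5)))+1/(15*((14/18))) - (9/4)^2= -8538707171/4480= -1905961.42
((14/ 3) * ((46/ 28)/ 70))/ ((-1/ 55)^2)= 13915/ 42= 331.31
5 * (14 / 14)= 5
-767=-767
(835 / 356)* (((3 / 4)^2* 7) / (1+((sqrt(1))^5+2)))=52605 / 22784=2.31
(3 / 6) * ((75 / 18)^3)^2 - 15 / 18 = 244062865 / 93312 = 2615.56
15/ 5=3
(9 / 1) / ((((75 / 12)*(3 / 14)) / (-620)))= -20832 / 5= -4166.40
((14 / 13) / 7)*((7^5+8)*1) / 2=16815 / 13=1293.46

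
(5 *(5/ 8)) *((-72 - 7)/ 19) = -1975/ 152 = -12.99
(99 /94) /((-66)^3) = -1 /272976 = -0.00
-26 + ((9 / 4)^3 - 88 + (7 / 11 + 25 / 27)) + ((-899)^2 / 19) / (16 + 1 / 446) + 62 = 750103715483 / 286393536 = 2619.14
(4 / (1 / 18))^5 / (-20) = -483729408 / 5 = -96745881.60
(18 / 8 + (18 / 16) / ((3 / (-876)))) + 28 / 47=-61223 / 188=-325.65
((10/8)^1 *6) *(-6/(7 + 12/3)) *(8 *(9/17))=-3240/187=-17.33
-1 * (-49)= 49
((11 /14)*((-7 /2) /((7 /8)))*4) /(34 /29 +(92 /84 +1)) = -3828 /995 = -3.85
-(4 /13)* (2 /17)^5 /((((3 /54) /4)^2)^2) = -3439853568 /18458141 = -186.36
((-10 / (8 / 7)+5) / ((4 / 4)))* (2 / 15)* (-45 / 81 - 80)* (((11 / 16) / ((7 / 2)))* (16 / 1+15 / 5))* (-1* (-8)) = 151525 / 126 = 1202.58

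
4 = 4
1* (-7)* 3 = -21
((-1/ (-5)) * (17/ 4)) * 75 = 255/ 4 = 63.75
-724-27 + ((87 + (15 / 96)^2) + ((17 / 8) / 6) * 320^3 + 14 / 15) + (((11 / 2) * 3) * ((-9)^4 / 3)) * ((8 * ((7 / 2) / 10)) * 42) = 243430273399 / 15360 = 15848325.09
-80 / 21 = -3.81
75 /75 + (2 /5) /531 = 2657 /2655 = 1.00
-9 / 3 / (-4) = 3 / 4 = 0.75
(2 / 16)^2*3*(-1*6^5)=-729 / 2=-364.50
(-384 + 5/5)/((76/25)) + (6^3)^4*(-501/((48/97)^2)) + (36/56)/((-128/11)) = -4453625800782.04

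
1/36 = 0.03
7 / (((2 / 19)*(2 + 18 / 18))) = 133 / 6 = 22.17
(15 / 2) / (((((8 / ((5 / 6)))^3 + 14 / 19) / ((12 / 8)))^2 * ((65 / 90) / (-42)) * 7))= -20560078125 / 114987615288104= -0.00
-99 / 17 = -5.82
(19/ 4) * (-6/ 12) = -19/ 8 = -2.38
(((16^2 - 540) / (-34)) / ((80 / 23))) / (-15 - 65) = -1633 / 54400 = -0.03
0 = 0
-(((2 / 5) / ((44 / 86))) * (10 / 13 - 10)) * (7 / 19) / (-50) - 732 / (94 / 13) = -323356914 / 3192475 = -101.29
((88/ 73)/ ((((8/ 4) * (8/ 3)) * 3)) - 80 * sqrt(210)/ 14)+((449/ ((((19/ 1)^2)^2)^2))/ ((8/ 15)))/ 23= 17187366289147/ 228123218766712 - 40 * sqrt(210)/ 7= -82.73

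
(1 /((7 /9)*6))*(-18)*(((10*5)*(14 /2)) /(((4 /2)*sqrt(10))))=-135*sqrt(10) /2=-213.45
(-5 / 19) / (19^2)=-5 / 6859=-0.00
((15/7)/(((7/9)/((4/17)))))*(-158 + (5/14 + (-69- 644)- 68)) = -208710/343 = -608.48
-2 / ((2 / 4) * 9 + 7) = -4 / 23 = -0.17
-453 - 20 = -473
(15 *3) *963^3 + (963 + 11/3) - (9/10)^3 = 120562609742813/3000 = 40187536580.94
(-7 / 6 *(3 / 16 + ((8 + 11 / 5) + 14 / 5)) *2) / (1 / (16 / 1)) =-1477 / 3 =-492.33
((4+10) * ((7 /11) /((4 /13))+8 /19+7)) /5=55531 /2090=26.57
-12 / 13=-0.92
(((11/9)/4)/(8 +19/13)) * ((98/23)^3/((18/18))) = 2.50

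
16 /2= 8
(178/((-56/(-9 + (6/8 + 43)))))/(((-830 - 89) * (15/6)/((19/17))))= 235049/4374440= 0.05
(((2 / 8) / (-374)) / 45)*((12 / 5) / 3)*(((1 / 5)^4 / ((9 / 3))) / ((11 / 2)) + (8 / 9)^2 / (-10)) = 21973 / 23430515625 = 0.00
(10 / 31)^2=0.10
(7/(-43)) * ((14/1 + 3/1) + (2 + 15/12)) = -567/172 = -3.30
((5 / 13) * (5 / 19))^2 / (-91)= -625 / 5551819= -0.00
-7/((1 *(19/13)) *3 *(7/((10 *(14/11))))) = -1820/627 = -2.90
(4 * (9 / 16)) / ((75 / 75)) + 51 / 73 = 861 / 292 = 2.95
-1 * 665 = -665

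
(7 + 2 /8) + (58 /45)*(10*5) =2581 /36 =71.69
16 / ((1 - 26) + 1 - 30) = -8 / 27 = -0.30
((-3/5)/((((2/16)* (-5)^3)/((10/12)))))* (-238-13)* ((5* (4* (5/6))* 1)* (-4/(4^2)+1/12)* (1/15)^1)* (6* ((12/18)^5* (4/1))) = 257024/54675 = 4.70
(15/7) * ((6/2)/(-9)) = -5/7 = -0.71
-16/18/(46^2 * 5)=-2/23805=-0.00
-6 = -6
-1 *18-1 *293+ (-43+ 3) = -351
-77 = -77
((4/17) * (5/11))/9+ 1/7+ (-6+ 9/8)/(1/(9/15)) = -1305457/471240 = -2.77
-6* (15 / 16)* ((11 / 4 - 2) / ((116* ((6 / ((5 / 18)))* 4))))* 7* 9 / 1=-1575 / 59392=-0.03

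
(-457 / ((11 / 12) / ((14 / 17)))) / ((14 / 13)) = -71292 / 187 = -381.24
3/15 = 1/5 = 0.20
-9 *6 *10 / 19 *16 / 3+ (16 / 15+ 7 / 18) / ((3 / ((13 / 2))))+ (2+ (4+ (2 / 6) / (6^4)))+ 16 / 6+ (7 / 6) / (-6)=-51692953 / 369360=-139.95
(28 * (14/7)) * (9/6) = 84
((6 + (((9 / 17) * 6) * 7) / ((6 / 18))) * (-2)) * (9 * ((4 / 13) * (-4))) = 355968 / 221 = 1610.71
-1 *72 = -72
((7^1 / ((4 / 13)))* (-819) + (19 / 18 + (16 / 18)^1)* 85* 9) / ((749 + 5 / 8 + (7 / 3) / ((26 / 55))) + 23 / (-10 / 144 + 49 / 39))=-848988426 / 38324527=-22.15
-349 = -349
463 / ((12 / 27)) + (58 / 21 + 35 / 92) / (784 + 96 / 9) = 1599400679 / 1535296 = 1041.75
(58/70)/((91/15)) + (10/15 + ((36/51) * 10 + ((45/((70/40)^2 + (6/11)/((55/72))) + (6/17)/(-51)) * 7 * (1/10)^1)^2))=412489430008169575286/5332581218294577975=77.35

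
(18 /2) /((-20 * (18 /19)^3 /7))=-48013 /12960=-3.70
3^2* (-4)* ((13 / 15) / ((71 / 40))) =-1248 / 71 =-17.58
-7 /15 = -0.47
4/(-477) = -0.01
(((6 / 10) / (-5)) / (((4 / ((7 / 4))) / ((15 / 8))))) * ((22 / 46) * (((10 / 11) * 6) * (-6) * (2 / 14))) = 81 / 368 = 0.22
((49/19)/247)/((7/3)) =21/4693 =0.00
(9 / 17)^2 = 81 / 289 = 0.28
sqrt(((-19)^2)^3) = 6859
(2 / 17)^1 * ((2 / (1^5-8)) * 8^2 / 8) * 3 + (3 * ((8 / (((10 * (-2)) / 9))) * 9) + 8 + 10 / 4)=-104133 / 1190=-87.51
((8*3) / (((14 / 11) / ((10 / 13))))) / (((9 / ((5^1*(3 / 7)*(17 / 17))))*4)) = 550 / 637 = 0.86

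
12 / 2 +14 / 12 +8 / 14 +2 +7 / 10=1096 / 105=10.44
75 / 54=25 / 18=1.39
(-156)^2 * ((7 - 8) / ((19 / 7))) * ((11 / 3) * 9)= -5621616 / 19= -295874.53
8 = 8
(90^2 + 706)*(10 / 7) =12580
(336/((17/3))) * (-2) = -2016/17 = -118.59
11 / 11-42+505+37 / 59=27413 / 59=464.63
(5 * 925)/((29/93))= 430125/29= 14831.90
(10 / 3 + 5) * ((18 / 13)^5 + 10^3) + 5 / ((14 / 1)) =130619468195 / 15594306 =8376.10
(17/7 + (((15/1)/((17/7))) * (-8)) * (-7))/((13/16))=663184/1547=428.69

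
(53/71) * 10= 530/71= 7.46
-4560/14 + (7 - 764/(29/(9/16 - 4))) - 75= -246161/812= -303.15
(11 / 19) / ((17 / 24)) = 264 / 323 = 0.82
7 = 7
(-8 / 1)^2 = 64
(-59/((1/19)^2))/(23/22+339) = -468578/7481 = -62.64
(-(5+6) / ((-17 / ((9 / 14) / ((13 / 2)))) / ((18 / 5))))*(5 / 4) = 891 / 3094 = 0.29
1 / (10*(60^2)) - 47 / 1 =-1691999 / 36000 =-47.00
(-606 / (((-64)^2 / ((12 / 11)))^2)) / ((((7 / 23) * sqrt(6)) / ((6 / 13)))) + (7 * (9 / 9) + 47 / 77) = 586 / 77 - 62721 * sqrt(6) / 5772935168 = 7.61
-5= -5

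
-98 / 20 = -49 / 10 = -4.90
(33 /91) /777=11 /23569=0.00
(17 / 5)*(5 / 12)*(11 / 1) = 187 / 12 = 15.58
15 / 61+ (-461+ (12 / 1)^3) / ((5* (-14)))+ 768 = 457589 / 610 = 750.15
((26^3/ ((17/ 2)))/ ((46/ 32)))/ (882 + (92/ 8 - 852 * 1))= 1124864/ 32453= 34.66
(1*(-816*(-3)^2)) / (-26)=3672 / 13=282.46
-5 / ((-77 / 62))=4.03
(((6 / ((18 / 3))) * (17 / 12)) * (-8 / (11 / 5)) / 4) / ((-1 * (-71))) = -85 / 4686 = -0.02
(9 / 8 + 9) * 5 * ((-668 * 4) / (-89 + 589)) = -13527 / 50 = -270.54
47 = 47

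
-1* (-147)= 147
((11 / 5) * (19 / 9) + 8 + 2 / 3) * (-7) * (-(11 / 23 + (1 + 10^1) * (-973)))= -997237.19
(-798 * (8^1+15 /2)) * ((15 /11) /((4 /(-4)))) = 185535 /11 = 16866.82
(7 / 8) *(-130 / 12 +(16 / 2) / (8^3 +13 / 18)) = -4193147 / 442992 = -9.47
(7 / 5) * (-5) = -7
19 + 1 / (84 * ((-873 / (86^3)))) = 189313 / 18333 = 10.33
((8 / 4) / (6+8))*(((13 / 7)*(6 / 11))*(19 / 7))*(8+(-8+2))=2964 / 3773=0.79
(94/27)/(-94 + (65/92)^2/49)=-38985184/1052485893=-0.04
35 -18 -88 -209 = -280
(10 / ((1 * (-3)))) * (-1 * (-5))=-50 / 3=-16.67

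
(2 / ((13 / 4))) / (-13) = -8 / 169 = -0.05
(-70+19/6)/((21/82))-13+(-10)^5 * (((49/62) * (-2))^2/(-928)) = -8322065/1755747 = -4.74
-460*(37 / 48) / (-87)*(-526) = -1119065 / 522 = -2143.80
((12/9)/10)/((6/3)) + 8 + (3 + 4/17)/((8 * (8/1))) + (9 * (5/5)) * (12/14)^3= 77164319/5597760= 13.78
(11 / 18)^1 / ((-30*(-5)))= 11 / 2700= 0.00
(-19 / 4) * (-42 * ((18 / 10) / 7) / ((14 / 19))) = 9747 / 140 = 69.62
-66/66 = -1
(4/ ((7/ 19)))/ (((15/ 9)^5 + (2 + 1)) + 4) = 486/ 889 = 0.55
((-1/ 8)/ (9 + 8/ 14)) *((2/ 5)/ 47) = -7/ 62980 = -0.00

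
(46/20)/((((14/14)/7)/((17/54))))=2737/540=5.07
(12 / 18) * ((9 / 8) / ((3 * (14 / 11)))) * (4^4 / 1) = 352 / 7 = 50.29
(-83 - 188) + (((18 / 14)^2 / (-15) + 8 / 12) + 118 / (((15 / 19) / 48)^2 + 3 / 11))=33002724632 / 203979405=161.79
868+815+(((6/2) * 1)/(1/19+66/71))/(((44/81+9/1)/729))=1962741978/1024225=1916.32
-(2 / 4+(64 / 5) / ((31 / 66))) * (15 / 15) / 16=-8603 / 4960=-1.73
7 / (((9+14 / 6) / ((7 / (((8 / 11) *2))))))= 1617 / 544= 2.97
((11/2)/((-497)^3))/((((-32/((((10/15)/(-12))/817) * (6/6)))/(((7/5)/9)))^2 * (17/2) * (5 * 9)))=-11/859505438039632409088000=-0.00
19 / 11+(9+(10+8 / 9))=2140 / 99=21.62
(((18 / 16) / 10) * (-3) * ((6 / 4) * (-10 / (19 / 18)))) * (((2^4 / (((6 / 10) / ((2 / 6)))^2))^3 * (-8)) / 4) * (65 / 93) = -1040000000 / 1288143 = -807.36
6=6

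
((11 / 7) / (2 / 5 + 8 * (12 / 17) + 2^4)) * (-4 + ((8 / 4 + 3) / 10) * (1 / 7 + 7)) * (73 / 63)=-68255 / 1928346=-0.04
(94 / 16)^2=2209 / 64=34.52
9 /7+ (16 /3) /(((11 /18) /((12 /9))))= 995 /77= 12.92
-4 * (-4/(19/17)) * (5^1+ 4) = 2448/19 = 128.84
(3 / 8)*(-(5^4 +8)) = -1899 / 8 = -237.38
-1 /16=-0.06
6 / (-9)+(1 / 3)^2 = -0.56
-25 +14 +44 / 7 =-4.71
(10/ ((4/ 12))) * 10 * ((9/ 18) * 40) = 6000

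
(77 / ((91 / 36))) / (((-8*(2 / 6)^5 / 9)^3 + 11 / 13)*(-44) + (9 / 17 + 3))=-17604774440649 / 19477176419314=-0.90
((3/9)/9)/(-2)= -1/54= -0.02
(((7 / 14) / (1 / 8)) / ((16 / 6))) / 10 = 0.15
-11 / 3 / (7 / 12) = -44 / 7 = -6.29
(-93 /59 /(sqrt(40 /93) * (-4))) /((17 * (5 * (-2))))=-93 * sqrt(930) /802400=-0.00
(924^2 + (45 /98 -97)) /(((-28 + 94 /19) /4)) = -1589551153 /10731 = -148127.03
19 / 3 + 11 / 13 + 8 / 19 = 5632 / 741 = 7.60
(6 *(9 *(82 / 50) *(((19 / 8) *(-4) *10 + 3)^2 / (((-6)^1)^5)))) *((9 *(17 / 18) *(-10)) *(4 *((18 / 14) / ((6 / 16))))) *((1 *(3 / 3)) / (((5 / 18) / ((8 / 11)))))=566343168 / 1925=294204.24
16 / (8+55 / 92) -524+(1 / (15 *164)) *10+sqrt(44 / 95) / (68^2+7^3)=-101600161 / 194586+2 *sqrt(1045) / 471865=-522.13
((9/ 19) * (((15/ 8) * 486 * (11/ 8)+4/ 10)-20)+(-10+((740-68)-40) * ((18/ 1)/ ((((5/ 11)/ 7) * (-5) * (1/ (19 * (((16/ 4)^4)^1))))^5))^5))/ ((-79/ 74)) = 583837777871386215707240979843822100761592421474329692078653624894108407827302592055543570864070404526464104728209486430427292726776749603673515860095653/ 2133049292751820757985115051269531250000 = 273710401281061935416213100000000000000000000000000000000000000000000000000000000000000000000000000000000000000000.00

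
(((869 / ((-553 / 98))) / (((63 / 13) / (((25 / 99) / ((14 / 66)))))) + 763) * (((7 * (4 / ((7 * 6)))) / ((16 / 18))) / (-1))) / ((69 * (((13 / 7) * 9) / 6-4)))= 5959 / 918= 6.49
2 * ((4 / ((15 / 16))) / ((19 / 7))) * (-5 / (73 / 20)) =-17920 / 4161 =-4.31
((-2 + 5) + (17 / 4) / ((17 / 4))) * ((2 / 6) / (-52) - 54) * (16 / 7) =-134800 / 273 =-493.77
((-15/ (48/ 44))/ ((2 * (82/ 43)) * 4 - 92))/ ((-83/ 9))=-129/ 6640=-0.02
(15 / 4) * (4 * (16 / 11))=21.82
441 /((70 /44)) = 277.20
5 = 5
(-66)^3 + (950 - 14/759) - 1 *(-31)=-217464899/759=-286515.02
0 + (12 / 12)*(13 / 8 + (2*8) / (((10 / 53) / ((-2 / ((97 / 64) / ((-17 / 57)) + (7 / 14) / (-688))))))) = 34.99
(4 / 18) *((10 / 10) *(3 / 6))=1 / 9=0.11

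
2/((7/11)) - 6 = -20/7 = -2.86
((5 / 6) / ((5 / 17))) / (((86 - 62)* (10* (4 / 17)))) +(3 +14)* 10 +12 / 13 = 12802477 / 74880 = 170.97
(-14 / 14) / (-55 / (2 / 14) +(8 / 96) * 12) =1 / 384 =0.00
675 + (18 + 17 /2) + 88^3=682173.50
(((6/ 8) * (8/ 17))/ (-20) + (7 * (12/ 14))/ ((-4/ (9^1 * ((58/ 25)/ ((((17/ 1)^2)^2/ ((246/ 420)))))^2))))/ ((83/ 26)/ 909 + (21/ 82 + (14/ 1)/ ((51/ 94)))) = -45663688683792604737/ 67442214442785129500000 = -0.00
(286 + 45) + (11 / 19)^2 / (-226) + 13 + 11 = 28962909 / 81586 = 355.00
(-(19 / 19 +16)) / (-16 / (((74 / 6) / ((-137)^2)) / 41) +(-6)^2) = 629 / 36936060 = 0.00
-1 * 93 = -93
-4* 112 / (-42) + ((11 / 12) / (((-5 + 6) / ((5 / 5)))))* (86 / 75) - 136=-55927 / 450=-124.28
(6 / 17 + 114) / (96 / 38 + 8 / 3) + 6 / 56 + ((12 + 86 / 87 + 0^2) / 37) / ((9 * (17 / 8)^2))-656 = -148598744467 / 234433332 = -633.86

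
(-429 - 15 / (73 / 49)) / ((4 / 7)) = -56091 / 73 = -768.37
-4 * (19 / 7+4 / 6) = -13.52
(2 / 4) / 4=1 / 8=0.12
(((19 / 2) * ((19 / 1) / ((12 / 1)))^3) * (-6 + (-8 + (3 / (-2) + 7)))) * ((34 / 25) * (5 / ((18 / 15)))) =-37662769 / 20736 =-1816.30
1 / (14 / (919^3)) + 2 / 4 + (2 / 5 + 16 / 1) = 1940379489 / 35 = 55439413.97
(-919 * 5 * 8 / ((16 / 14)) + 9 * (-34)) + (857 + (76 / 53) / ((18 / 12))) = -5026474 / 159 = -31613.04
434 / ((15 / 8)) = 3472 / 15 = 231.47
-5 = -5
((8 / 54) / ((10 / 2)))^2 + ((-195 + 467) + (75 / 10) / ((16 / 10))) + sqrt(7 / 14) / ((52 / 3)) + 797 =3 * sqrt(2) / 104 + 313087531 / 291600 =1073.73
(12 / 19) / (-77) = -12 / 1463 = -0.01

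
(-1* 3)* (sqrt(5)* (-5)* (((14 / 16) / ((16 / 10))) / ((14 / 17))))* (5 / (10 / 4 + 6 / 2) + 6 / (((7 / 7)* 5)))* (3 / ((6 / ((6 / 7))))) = 22185* sqrt(5) / 2464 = 20.13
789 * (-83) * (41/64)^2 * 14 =-770585529/2048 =-376262.47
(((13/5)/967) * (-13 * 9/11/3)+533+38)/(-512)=-237251/212740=-1.12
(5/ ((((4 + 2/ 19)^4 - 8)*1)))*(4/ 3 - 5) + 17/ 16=214989301/ 215834928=1.00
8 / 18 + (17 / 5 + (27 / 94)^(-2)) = 58193 / 3645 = 15.97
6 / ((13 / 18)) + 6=186 / 13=14.31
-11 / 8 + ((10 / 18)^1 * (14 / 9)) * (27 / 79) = -2047 / 1896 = -1.08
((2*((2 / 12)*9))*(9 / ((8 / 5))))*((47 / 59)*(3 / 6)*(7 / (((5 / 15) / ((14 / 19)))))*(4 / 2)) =932715 / 4484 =208.01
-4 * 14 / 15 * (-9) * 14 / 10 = 1176 / 25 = 47.04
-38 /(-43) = 38 /43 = 0.88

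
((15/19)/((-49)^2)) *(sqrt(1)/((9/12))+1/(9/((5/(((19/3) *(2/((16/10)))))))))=400/866761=0.00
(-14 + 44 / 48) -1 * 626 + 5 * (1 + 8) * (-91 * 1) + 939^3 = 9935175419 / 12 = 827931284.92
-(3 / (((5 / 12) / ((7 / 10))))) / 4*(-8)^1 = 252 / 25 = 10.08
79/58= 1.36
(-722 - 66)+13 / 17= -13383 / 17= -787.24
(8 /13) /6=4 /39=0.10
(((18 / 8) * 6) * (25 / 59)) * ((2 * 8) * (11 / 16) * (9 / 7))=66825 / 826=80.90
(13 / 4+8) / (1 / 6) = 135 / 2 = 67.50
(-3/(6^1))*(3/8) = -3/16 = -0.19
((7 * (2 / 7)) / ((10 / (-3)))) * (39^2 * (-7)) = 31941 / 5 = 6388.20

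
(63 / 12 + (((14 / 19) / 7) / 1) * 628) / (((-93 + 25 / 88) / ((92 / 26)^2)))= -252451496 / 26198549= -9.64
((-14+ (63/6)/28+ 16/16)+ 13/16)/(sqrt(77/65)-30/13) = 2457 * sqrt(5005)/55984+ 184275/27992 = 9.69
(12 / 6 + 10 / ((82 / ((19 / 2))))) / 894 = 259 / 73308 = 0.00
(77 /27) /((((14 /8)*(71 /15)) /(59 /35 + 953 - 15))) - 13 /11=322.34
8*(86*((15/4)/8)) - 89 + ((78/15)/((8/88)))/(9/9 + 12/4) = 247.80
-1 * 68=-68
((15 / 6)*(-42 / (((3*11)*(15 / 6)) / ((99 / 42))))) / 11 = -3 / 11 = -0.27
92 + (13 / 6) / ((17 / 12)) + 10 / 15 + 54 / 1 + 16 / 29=219998 / 1479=148.75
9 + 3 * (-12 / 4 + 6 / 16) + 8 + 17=26.12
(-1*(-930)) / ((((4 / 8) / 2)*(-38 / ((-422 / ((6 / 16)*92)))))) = 1197.44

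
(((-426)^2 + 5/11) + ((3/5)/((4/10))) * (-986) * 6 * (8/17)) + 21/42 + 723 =178023.95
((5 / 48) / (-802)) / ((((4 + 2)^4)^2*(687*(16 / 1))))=-5 / 710726204915712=-0.00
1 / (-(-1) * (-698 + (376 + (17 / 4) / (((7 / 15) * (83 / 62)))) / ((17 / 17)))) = -1162 / 366259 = -0.00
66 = 66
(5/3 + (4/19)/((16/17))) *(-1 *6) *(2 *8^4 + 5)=-3532907/38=-92971.24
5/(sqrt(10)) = sqrt(10)/2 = 1.58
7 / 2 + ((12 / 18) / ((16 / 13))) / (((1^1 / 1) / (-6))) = 1 / 4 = 0.25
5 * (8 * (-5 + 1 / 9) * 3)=-1760 / 3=-586.67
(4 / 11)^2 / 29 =16 / 3509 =0.00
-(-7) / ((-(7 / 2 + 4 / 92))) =-322 / 163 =-1.98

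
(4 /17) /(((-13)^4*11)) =4 /5340907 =0.00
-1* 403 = -403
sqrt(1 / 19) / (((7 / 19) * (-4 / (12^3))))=-432 * sqrt(19) / 7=-269.01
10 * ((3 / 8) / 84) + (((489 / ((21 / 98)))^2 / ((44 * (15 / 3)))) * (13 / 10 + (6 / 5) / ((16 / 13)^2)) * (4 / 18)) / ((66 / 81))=36607712839 / 2710400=13506.39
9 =9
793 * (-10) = -7930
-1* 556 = -556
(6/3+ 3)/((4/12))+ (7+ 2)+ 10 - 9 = 25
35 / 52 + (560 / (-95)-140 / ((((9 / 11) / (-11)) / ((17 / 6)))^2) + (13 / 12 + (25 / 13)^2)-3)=-951073943041 / 4681638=-203149.83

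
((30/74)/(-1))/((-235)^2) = -3/408665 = -0.00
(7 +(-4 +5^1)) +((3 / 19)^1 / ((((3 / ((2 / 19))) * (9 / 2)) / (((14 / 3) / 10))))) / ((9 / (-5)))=701756 / 87723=8.00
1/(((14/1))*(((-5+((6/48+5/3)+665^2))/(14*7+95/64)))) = 19101/1188692176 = 0.00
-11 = -11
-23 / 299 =-1 / 13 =-0.08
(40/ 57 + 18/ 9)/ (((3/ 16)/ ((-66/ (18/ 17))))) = -460768/ 513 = -898.18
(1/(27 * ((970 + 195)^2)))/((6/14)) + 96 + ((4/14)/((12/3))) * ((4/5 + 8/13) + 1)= 1924240218539/20008210950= 96.17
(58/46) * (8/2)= 116/23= 5.04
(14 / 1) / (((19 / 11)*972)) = 0.01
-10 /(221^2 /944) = -9440 /48841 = -0.19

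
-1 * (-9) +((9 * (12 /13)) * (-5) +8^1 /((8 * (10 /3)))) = -4191 /130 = -32.24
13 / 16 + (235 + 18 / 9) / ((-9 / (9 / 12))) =-303 / 16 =-18.94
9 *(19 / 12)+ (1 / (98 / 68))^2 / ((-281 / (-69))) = 38775873 / 2698724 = 14.37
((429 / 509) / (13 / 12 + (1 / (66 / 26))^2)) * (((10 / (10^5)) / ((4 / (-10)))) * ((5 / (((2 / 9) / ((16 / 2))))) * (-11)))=3557763 / 10561750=0.34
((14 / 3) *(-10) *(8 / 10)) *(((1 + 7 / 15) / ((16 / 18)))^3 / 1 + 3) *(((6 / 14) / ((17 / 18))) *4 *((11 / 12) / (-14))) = 33.24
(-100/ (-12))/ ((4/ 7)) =175/ 12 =14.58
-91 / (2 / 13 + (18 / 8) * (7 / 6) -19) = 1352 / 241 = 5.61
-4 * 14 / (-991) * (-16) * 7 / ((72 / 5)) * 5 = -19600 / 8919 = -2.20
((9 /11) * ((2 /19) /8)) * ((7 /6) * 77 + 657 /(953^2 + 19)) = 734308251 /759278608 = 0.97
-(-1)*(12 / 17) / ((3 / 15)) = 60 / 17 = 3.53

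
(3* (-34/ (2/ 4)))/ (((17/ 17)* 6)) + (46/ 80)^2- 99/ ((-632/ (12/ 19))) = -80622771/ 2401600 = -33.57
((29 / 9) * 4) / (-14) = -58 / 63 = -0.92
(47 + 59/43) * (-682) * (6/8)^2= -797940/43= -18556.74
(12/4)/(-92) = -3/92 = -0.03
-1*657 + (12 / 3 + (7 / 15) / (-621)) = -6082702 / 9315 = -653.00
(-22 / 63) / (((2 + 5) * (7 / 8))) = -176 / 3087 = -0.06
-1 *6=-6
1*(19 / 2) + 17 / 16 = 169 / 16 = 10.56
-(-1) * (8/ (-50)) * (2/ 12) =-2/ 75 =-0.03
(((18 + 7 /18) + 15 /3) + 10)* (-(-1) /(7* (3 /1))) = 601 /378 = 1.59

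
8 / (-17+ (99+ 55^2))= 8 / 3107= 0.00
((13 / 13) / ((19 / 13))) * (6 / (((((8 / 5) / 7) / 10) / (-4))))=-13650 / 19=-718.42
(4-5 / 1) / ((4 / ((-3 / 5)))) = 3 / 20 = 0.15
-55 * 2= -110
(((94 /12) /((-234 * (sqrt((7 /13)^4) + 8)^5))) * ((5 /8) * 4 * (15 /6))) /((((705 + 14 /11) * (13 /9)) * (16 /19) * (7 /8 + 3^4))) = -40064614361915 /527349242571357080710944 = -0.00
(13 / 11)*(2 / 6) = 13 / 33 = 0.39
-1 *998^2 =-996004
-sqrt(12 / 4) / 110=-sqrt(3) / 110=-0.02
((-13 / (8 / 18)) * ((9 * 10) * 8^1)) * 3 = -63180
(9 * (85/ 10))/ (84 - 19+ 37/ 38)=2907/ 2507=1.16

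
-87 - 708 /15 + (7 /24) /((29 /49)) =-465301 /3480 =-133.71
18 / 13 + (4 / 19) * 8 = 758 / 247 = 3.07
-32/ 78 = -16/ 39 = -0.41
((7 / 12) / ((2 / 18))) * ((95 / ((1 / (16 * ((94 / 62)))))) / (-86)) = -187530 / 1333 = -140.68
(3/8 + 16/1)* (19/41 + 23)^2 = 30308291/3362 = 9014.96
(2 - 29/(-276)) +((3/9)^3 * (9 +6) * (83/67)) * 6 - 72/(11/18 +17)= 4193449/1953988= 2.15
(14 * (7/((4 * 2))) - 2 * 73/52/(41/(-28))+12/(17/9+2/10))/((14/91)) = 1995275/15416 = 129.43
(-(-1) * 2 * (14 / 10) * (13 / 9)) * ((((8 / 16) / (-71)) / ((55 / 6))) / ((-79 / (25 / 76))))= 91 / 7033686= 0.00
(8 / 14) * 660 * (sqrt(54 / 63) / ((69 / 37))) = 32560 * sqrt(42) / 1127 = 187.23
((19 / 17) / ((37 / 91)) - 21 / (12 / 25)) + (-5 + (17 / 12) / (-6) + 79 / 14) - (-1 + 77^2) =-1892139937 / 317016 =-5968.59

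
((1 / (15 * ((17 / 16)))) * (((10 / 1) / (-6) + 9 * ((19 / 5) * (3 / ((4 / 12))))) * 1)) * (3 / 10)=36736 / 6375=5.76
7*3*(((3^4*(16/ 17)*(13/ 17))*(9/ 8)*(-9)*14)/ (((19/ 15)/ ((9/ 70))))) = -96722262/ 5491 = -17614.69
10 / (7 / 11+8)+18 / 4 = 215 / 38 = 5.66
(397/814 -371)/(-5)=301597/4070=74.10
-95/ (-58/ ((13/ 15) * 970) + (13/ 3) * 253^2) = -359385/ 1049299276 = -0.00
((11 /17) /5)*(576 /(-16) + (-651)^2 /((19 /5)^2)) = 3793.46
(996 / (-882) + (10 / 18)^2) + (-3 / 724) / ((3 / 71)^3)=-160196819 / 2873556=-55.75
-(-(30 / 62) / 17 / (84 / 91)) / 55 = 13 / 23188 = 0.00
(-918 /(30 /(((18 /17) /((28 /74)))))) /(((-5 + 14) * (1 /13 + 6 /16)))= -34632 /1645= -21.05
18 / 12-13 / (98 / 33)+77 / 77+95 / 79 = -2613 / 3871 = -0.68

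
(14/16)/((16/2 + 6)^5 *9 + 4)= 0.00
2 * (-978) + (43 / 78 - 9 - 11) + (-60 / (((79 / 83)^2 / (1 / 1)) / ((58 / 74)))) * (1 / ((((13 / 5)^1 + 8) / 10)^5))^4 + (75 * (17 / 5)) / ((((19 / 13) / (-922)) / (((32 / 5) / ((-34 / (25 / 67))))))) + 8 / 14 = 45691154163510481293349720617333308030287785147697 / 4909014840494185485771938965931230680197318586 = 9307.60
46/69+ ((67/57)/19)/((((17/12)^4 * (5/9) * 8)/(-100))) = 29042642/90453243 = 0.32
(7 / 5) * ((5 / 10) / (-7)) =-1 / 10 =-0.10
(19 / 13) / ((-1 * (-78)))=19 / 1014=0.02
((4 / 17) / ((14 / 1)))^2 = 4 / 14161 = 0.00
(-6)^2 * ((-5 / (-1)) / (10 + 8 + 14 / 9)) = 405 / 44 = 9.20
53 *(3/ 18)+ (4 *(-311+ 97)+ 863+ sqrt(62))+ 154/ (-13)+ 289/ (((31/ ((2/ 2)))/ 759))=sqrt(62)+ 17119019/ 2418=7087.70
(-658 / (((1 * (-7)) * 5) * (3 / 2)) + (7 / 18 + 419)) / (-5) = -38873 / 450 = -86.38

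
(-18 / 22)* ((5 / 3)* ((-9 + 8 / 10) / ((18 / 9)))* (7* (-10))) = -4305 / 11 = -391.36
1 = 1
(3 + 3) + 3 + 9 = 18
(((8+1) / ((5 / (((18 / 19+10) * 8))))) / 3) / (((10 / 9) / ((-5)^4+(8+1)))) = 14242176 / 475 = 29983.53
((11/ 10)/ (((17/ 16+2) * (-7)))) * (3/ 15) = -88/ 8575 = -0.01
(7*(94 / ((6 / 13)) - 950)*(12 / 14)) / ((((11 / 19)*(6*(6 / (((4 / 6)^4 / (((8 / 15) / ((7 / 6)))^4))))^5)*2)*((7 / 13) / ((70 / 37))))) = -21041753963168743967548847198486328125 / 38167766801582740217632698711146496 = -551.30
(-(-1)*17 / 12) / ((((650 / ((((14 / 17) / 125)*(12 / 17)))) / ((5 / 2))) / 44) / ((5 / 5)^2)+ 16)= 0.00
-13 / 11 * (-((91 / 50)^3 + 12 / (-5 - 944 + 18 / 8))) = 37021053901 / 5207125000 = 7.11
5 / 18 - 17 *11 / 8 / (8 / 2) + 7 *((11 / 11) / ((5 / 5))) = 413 / 288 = 1.43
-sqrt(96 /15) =-4*sqrt(10) /5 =-2.53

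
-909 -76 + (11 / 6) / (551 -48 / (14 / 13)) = -20950873 / 21270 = -985.00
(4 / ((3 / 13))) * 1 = 52 / 3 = 17.33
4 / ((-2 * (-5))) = 2 / 5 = 0.40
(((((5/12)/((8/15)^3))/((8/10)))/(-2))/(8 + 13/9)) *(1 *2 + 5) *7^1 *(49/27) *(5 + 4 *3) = -4501875/16384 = -274.77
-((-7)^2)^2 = -2401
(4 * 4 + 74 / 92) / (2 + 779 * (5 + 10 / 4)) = 773 / 268847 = 0.00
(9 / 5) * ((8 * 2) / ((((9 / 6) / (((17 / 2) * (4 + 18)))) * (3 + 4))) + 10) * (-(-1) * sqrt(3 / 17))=18582 * sqrt(51) / 595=223.03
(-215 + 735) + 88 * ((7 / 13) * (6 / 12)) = 7068 / 13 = 543.69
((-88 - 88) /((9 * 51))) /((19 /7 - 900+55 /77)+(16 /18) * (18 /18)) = 308 /719457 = 0.00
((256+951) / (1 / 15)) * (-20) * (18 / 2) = -3258900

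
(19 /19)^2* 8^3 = 512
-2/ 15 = -0.13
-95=-95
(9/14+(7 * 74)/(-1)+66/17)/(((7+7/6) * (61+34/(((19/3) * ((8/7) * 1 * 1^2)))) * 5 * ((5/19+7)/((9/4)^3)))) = -0.30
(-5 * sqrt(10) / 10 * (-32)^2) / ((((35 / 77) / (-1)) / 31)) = 174592 * sqrt(10) / 5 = 110421.68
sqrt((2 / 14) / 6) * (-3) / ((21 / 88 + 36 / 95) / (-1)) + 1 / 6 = 1 / 6 + 4180 * sqrt(42) / 36141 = 0.92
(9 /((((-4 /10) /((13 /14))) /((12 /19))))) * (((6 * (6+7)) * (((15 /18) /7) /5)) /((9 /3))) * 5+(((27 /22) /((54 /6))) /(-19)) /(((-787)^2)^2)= -320915602899584697 /7857263019053602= -40.84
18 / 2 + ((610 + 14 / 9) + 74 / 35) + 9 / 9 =196456 / 315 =623.67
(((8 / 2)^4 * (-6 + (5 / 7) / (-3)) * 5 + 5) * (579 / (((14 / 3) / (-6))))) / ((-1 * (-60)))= 19405185 / 196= 99006.05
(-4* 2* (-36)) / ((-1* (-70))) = 144 / 35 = 4.11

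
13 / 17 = 0.76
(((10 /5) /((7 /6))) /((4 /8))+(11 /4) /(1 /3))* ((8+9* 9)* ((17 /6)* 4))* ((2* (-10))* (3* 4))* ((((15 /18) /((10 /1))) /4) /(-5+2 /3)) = 2473755 /182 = 13592.06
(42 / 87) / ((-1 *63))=-2 / 261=-0.01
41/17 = 2.41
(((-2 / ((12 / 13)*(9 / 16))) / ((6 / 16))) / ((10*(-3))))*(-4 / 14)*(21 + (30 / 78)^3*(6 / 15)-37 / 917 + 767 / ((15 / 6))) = -211317281024 / 6590226825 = -32.07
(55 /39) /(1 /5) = 275 /39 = 7.05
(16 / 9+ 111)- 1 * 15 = 880 / 9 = 97.78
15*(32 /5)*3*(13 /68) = 55.06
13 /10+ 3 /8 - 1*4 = -93 /40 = -2.32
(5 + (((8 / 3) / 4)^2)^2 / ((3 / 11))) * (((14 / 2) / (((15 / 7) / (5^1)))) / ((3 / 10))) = 681590 / 2187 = 311.66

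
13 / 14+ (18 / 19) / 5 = 1.12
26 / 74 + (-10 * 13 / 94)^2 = 185042 / 81733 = 2.26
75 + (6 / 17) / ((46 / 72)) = 29541 / 391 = 75.55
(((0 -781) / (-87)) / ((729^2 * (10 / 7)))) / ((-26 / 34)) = -92939 / 6010597710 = -0.00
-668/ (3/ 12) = -2672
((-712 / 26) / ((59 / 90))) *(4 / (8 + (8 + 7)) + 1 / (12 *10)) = -134301 / 17641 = -7.61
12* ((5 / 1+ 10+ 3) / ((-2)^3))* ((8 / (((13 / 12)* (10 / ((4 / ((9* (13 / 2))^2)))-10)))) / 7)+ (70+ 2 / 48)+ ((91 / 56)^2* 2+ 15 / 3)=47969798209 / 597236640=80.32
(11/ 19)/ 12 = 11/ 228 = 0.05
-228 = -228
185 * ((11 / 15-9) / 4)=-1147 / 3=-382.33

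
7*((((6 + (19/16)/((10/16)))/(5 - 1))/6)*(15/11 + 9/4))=29309/3520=8.33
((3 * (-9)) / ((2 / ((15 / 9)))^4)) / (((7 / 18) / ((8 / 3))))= -625 / 7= -89.29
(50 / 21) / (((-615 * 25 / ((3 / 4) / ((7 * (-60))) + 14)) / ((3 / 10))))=-2613 / 4018000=-0.00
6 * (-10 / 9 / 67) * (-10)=200 / 201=1.00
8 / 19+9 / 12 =89 / 76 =1.17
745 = 745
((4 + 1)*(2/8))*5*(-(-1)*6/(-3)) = -25/2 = -12.50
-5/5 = -1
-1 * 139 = -139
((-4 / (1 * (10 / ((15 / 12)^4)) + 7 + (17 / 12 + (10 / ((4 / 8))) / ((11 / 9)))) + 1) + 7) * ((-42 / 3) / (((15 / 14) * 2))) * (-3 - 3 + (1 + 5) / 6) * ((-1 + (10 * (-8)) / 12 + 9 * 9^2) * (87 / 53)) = 23036212419136 / 75756981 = 304080.39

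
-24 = -24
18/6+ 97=100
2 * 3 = 6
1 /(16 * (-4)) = -1 /64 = -0.02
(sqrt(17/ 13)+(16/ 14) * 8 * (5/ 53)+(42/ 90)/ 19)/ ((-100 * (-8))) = 93797/ 84588000+sqrt(221)/ 10400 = 0.00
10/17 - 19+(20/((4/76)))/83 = -19519/1411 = -13.83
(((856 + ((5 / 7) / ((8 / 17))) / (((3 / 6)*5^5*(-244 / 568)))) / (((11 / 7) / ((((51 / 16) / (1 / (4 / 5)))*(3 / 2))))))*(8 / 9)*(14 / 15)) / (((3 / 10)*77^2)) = 15534218962 / 15984478125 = 0.97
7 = 7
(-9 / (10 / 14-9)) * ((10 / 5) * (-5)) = -315 / 29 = -10.86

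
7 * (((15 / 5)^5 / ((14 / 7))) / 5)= 1701 / 10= 170.10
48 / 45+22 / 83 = 1658 / 1245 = 1.33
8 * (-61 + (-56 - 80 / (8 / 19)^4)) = -681557 / 32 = -21298.66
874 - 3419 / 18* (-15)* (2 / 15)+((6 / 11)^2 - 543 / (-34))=47028833 / 37026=1270.16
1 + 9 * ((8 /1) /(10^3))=134 /125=1.07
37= 37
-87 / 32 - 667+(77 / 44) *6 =-21095 / 32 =-659.22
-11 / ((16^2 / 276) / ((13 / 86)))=-9867 / 5504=-1.79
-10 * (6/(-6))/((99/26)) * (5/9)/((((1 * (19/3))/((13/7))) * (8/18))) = 4225/4389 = 0.96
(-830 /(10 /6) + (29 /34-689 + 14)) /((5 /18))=-358677 /85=-4219.73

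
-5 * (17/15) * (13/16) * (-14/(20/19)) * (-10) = -29393/48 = -612.35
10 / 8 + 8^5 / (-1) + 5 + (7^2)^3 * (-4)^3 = -30249191 / 4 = -7562297.75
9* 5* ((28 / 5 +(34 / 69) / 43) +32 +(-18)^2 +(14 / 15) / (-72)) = 193115293 / 11868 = 16271.93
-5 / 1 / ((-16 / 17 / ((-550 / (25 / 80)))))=-9350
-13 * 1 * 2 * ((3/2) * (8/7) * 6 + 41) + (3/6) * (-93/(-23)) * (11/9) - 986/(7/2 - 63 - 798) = -314725589/236670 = -1329.81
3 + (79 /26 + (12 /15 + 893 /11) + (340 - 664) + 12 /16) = -672757 /2860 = -235.23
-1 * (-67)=67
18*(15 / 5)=54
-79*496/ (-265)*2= 295.73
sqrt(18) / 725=0.01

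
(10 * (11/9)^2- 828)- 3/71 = -4676161/5751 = -813.10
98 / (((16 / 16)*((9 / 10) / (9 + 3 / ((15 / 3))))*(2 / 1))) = 1568 / 3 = 522.67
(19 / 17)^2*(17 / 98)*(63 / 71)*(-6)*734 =-7154298 / 8449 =-846.76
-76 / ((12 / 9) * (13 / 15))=-855 / 13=-65.77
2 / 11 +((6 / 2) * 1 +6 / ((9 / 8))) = 281 / 33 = 8.52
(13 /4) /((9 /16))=52 /9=5.78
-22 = -22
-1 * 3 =-3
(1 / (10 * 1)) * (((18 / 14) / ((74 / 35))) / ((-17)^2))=9 / 42772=0.00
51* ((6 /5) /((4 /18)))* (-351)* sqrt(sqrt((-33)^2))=-483327* sqrt(33) /5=-555300.45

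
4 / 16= 1 / 4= 0.25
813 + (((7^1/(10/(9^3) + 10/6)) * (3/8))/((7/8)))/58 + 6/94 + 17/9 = 24493636351/30054150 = 814.98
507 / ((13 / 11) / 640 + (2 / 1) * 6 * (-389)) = -3569280 / 32862707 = -0.11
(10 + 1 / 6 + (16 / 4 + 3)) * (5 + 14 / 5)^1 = 1339 / 10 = 133.90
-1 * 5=-5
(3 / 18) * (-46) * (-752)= 17296 / 3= 5765.33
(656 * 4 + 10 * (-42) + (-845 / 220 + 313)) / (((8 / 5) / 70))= 19351325 / 176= 109950.71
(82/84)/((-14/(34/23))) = -697/6762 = -0.10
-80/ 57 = -1.40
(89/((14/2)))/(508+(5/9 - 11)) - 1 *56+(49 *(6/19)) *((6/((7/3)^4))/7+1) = -1168881001/29183126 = -40.05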